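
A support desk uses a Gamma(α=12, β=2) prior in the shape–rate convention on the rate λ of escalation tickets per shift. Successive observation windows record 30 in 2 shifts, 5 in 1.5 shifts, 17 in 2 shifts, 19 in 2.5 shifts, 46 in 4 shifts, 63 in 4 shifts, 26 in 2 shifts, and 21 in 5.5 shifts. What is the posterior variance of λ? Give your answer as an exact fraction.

Total count: 30 + 5 + 17 + 19 + 46 + 63 + 26 + 21 = 227.
Total exposure: 2 + 1.5 + 2 + 2.5 + 4 + 4 + 2 + 5.5 = 23.5 shifts.
Posterior: α' = 12 + 227 = 239, β' = 2 + 23.5 = 51/2.
Posterior variance = α'/β'² = 239/(2601/4) = 956/2601.

956/2601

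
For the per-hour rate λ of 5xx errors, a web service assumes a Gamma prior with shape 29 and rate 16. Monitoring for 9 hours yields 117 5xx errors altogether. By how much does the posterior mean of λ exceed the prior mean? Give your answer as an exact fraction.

Total count 117 over total exposure 9 hours.
The Gamma prior is conjugate for the Poisson rate, so λ | data ~ Gamma(29+117, 16+9) = Gamma(146, 25).
Posterior mean = 146/25 = 146/25; prior mean = 29/16 = 29/16. Difference = 146/25 − 29/16 = 1611/400.

1611/400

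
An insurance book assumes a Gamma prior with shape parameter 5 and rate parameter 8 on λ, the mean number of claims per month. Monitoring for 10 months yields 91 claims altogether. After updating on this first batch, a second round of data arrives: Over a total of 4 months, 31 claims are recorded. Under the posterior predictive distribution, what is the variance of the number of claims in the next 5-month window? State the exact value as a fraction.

Total count 91 over total exposure 10 months.
After the first batch: Gamma(5 + 91, 8 + 10) = Gamma(96, 18).
Total count 31 over total exposure 4 months.
After the second batch: Gamma(96 + 31, 18 + 4) = Gamma(127, 22).
The posterior predictive for a window of length T is Negative Binomial with variance T·α'·(β'+T)/β'² = 5·127·27/484 = 17145/484.

17145/484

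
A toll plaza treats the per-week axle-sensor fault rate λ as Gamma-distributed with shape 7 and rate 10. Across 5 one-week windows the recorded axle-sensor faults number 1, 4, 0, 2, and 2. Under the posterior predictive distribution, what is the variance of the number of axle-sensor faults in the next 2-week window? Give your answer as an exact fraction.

544/225

Total count: 1 + 4 + 0 + 2 + 2 = 9.
Total exposure: 5 weeks.
Posterior: α' = 7 + 9 = 16, β' = 10 + 5 = 15.
The posterior predictive for a window of length T is Negative Binomial with variance T·α'·(β'+T)/β'² = 2·16·17/225 = 544/225.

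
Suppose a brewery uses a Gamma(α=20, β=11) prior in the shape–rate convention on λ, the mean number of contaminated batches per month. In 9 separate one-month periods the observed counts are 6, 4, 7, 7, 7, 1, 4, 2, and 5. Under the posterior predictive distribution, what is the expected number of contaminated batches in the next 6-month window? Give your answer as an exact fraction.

Total count: 6 + 4 + 7 + 7 + 7 + 1 + 4 + 2 + 5 = 43.
Total exposure: 9 months.
By Gamma–Poisson conjugacy, the posterior is Gamma(α + Σx, β + Σt) = Gamma(20 + 43, 11 + 9) = Gamma(63, 20).
Predictive mean over a 6-month window = T·E[λ|data] = 6·63/20 = 189/10.

189/10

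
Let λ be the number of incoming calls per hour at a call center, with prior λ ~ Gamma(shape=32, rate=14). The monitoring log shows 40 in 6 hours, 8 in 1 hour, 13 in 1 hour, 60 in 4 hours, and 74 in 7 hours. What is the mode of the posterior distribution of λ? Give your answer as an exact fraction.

226/33

Total count: 40 + 8 + 13 + 60 + 74 = 195.
Total exposure: 6 + 1 + 1 + 4 + 7 = 19 hours.
Gamma(α, β) with Poisson data over total exposure Σt gives posterior Gamma(α+Σx, β+Σt) = Gamma(227, 33).
Posterior mode = (α'−1)/β' = 226/33.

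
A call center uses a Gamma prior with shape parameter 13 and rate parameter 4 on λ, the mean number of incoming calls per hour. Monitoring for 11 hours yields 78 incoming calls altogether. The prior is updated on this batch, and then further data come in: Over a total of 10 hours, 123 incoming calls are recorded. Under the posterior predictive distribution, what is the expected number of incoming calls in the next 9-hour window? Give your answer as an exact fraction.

1926/25

Total count 78 over total exposure 11 hours.
After the first batch: Gamma(13 + 78, 4 + 11) = Gamma(91, 15).
Total count 123 over total exposure 10 hours.
After the second batch: Gamma(91 + 123, 15 + 10) = Gamma(214, 25).
Predictive mean over a 9-hour window = T·E[λ|data] = 9·214/25 = 1926/25.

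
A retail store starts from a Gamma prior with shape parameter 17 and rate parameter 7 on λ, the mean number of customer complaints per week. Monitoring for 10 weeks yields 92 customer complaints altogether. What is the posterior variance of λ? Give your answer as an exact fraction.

109/289

Total count 92 over total exposure 10 weeks.
Gamma(α, β) with Poisson data over total exposure Σt gives posterior Gamma(α+Σx, β+Σt) = Gamma(109, 17).
Posterior variance = α'/β'² = 109/289.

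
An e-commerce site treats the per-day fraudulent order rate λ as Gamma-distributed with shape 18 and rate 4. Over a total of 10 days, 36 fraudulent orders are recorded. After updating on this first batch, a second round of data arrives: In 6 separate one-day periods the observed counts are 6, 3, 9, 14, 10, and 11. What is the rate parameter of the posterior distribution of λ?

20

Total count 36 over total exposure 10 days.
After the first batch: Gamma(18 + 36, 4 + 10) = Gamma(54, 14).
Total count: 6 + 3 + 9 + 14 + 10 + 11 = 53.
Total exposure: 6 days.
After the second batch: Gamma(54 + 53, 14 + 6) = Gamma(107, 20).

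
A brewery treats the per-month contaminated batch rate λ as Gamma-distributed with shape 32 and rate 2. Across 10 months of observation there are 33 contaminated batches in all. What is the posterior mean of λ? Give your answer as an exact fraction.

Total count 33 over total exposure 10 months.
Conjugate update: add total count to the shape and total exposure to the rate, giving Gamma(65, 12).
Posterior mean = α'/β' = 65/12.

65/12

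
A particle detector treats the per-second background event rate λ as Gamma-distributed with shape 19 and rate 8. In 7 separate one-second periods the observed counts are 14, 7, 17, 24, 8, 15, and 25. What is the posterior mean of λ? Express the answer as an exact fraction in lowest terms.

Total count: 14 + 7 + 17 + 24 + 8 + 15 + 25 = 110.
Total exposure: 7 seconds.
Posterior: α' = 19 + 110 = 129, β' = 8 + 7 = 15.
Posterior mean = α'/β' = 129/15 = 43/5.

43/5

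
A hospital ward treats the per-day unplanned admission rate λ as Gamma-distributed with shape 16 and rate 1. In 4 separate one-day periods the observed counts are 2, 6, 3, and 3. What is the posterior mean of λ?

Total count: 2 + 6 + 3 + 3 = 14.
Total exposure: 4 days.
The Gamma prior is conjugate for the Poisson rate, so λ | data ~ Gamma(16+14, 1+4) = Gamma(30, 5).
Posterior mean = α'/β' = 30/5 = 6.

6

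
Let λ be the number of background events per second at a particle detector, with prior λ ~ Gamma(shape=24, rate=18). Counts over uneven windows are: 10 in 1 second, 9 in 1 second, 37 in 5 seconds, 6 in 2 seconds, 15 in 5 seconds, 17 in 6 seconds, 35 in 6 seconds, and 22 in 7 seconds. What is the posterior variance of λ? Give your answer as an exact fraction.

175/2601

Total count: 10 + 9 + 37 + 6 + 15 + 17 + 35 + 22 = 151.
Total exposure: 1 + 1 + 5 + 2 + 5 + 6 + 6 + 7 = 33 seconds.
Gamma(α, β) with Poisson data over total exposure Σt gives posterior Gamma(α+Σx, β+Σt) = Gamma(175, 51).
Posterior variance = α'/β'² = 175/2601.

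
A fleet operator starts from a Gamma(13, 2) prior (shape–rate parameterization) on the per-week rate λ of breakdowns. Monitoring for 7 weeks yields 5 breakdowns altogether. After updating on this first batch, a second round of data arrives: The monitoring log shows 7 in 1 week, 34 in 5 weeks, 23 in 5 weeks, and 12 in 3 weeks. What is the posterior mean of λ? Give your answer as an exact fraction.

94/23

Total count 5 over total exposure 7 weeks.
After the first batch: Gamma(13 + 5, 2 + 7) = Gamma(18, 9).
Total count: 7 + 34 + 23 + 12 = 76.
Total exposure: 1 + 5 + 5 + 3 = 14 weeks.
After the second batch: Gamma(18 + 76, 9 + 14) = Gamma(94, 23).
Posterior mean = α'/β' = 94/23.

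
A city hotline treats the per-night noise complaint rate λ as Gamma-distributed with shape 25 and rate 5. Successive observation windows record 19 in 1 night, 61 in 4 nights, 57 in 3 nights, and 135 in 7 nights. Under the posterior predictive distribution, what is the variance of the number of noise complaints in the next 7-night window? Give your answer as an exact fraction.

Total count: 19 + 61 + 57 + 135 = 272.
Total exposure: 1 + 4 + 3 + 7 = 15 nights.
The Gamma prior is conjugate for the Poisson rate, so λ | data ~ Gamma(25+272, 5+15) = Gamma(297, 20).
The posterior predictive for a window of length T is Negative Binomial with variance T·α'·(β'+T)/β'² = 7·297·27/400 = 56133/400.

56133/400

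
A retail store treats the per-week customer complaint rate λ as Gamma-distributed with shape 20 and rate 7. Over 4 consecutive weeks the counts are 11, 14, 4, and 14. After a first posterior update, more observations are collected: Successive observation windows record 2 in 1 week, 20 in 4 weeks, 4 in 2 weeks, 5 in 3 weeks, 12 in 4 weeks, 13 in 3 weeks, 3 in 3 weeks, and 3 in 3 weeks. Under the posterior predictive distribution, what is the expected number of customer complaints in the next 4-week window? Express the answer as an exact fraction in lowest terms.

Total count: 11 + 14 + 4 + 14 = 43.
Total exposure: 4 weeks.
After the first batch: Gamma(20 + 43, 7 + 4) = Gamma(63, 11).
Total count: 2 + 20 + 4 + 5 + 12 + 13 + 3 + 3 = 62.
Total exposure: 1 + 4 + 2 + 3 + 4 + 3 + 3 + 3 = 23 weeks.
After the second batch: Gamma(63 + 62, 11 + 23) = Gamma(125, 34).
Predictive mean over a 4-week window = T·E[λ|data] = 4·125/34 = 250/17.

250/17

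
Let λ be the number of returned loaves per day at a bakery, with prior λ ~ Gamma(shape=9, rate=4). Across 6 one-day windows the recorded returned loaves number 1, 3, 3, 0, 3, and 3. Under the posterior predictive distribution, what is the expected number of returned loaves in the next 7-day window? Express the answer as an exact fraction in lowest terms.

77/5

Total count: 1 + 3 + 3 + 0 + 3 + 3 = 13.
Total exposure: 6 days.
By Gamma–Poisson conjugacy, the posterior is Gamma(α + Σx, β + Σt) = Gamma(9 + 13, 4 + 6) = Gamma(22, 10).
Predictive mean over a 7-day window = T·E[λ|data] = 7·22/10 = 77/5.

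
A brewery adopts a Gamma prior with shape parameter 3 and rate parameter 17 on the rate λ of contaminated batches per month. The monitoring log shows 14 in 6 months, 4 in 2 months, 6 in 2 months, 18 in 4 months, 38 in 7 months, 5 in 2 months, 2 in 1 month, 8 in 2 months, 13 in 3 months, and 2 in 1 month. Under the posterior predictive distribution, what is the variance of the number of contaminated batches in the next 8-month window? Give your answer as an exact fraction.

49720/2209

Total count: 14 + 4 + 6 + 18 + 38 + 5 + 2 + 8 + 13 + 2 = 110.
Total exposure: 6 + 2 + 2 + 4 + 7 + 2 + 1 + 2 + 3 + 1 = 30 months.
Conjugate update: add total count to the shape and total exposure to the rate, giving Gamma(113, 47).
The posterior predictive for a window of length T is Negative Binomial with variance T·α'·(β'+T)/β'² = 8·113·55/2209 = 49720/2209.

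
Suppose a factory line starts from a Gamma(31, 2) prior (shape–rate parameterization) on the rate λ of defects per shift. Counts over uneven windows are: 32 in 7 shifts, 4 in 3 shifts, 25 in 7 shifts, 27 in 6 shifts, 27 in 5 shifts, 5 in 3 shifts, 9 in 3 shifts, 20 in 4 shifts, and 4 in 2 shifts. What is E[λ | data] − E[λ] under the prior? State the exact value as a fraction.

Total count: 32 + 4 + 25 + 27 + 27 + 5 + 9 + 20 + 4 = 153.
Total exposure: 7 + 3 + 7 + 6 + 5 + 3 + 3 + 4 + 2 = 40 shifts.
Gamma(α, β) with Poisson data over total exposure Σt gives posterior Gamma(α+Σx, β+Σt) = Gamma(184, 42).
Posterior mean = 184/42 = 92/21; prior mean = 31/2 = 31/2. Difference = 92/21 − 31/2 = -467/42.

-467/42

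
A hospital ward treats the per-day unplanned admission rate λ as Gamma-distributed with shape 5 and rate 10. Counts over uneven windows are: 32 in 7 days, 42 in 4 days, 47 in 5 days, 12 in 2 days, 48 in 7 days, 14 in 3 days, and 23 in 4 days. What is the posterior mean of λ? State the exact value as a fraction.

Total count: 32 + 42 + 47 + 12 + 48 + 14 + 23 = 218.
Total exposure: 7 + 4 + 5 + 2 + 7 + 3 + 4 = 32 days.
Gamma(α, β) with Poisson data over total exposure Σt gives posterior Gamma(α+Σx, β+Σt) = Gamma(223, 42).
Posterior mean = α'/β' = 223/42.

223/42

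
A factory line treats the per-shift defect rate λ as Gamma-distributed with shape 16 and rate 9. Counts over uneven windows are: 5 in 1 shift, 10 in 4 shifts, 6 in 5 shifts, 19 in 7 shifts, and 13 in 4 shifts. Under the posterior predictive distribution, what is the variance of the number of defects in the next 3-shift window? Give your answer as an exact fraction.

759/100

Total count: 5 + 10 + 6 + 19 + 13 = 53.
Total exposure: 1 + 4 + 5 + 7 + 4 = 21 shifts.
Posterior: α' = 16 + 53 = 69, β' = 9 + 21 = 30.
The posterior predictive for a window of length T is Negative Binomial with variance T·α'·(β'+T)/β'² = 3·69·33/900 = 759/100.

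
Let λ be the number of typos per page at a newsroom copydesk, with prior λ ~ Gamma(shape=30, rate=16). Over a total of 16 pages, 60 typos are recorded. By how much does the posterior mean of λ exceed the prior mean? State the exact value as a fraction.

15/16

Total count 60 over total exposure 16 pages.
Posterior: α' = 30 + 60 = 90, β' = 16 + 16 = 32.
Posterior mean = 90/32 = 45/16; prior mean = 30/16 = 15/8. Difference = 45/16 − 15/8 = 15/16.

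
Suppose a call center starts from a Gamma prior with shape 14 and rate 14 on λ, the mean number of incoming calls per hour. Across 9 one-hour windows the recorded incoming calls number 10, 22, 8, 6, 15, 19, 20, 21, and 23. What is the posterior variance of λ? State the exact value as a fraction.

158/529

Total count: 10 + 22 + 8 + 6 + 15 + 19 + 20 + 21 + 23 = 144.
Total exposure: 9 hours.
Conjugate update: add total count to the shape and total exposure to the rate, giving Gamma(158, 23).
Posterior variance = α'/β'² = 158/529.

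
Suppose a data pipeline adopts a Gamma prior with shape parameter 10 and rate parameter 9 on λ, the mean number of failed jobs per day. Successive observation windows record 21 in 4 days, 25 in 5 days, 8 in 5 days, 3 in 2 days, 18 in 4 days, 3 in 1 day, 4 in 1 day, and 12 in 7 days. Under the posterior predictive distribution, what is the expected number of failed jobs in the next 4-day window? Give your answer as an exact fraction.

Total count: 21 + 25 + 8 + 3 + 18 + 3 + 4 + 12 = 94.
Total exposure: 4 + 5 + 5 + 2 + 4 + 1 + 1 + 7 = 29 days.
Gamma(α, β) with Poisson data over total exposure Σt gives posterior Gamma(α+Σx, β+Σt) = Gamma(104, 38).
Predictive mean over a 4-day window = T·E[λ|data] = 4·104/38 = 208/19.

208/19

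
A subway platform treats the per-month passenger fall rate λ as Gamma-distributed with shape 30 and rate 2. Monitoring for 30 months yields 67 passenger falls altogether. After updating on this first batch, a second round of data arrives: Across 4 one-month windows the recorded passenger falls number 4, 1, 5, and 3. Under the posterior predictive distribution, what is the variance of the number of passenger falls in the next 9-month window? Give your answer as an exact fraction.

275/8

Total count 67 over total exposure 30 months.
After the first batch: Gamma(30 + 67, 2 + 30) = Gamma(97, 32).
Total count: 4 + 1 + 5 + 3 = 13.
Total exposure: 4 months.
After the second batch: Gamma(97 + 13, 32 + 4) = Gamma(110, 36).
The posterior predictive for a window of length T is Negative Binomial with variance T·α'·(β'+T)/β'² = 9·110·45/1296 = 275/8.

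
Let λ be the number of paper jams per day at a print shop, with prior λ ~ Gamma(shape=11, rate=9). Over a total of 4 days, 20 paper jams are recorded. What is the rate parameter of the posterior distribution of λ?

13

Total count 20 over total exposure 4 days.
Conjugate update: add total count to the shape and total exposure to the rate, giving Gamma(31, 13).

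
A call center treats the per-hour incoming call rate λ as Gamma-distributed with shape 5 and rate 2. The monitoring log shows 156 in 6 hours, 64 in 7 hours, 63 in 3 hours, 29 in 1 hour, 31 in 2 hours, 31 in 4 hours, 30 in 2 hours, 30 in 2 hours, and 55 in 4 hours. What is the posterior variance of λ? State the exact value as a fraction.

494/1089

Total count: 156 + 64 + 63 + 29 + 31 + 31 + 30 + 30 + 55 = 489.
Total exposure: 6 + 7 + 3 + 1 + 2 + 4 + 2 + 2 + 4 = 31 hours.
By Gamma–Poisson conjugacy, the posterior is Gamma(α + Σx, β + Σt) = Gamma(5 + 489, 2 + 31) = Gamma(494, 33).
Posterior variance = α'/β'² = 494/1089.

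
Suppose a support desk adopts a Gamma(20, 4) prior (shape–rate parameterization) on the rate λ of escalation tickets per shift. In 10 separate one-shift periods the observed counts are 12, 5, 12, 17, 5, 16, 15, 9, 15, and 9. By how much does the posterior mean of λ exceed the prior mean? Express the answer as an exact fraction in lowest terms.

65/14

Total count: 12 + 5 + 12 + 17 + 5 + 16 + 15 + 9 + 15 + 9 = 115.
Total exposure: 10 shifts.
By Gamma–Poisson conjugacy, the posterior is Gamma(α + Σx, β + Σt) = Gamma(20 + 115, 4 + 10) = Gamma(135, 14).
Posterior mean = 135/14 = 135/14; prior mean = 20/4 = 5. Difference = 135/14 − 5 = 65/14.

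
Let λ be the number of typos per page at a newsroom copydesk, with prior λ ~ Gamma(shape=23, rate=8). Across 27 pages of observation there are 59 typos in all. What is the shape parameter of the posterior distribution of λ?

Total count 59 over total exposure 27 pages.
By Gamma–Poisson conjugacy, the posterior is Gamma(α + Σx, β + Σt) = Gamma(23 + 59, 8 + 27) = Gamma(82, 35).

82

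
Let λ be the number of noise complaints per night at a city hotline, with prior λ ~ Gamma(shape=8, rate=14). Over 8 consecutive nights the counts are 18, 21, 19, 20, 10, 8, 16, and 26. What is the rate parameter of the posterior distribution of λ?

Total count: 18 + 21 + 19 + 20 + 10 + 8 + 16 + 26 = 138.
Total exposure: 8 nights.
By Gamma–Poisson conjugacy, the posterior is Gamma(α + Σx, β + Σt) = Gamma(8 + 138, 14 + 8) = Gamma(146, 22).

22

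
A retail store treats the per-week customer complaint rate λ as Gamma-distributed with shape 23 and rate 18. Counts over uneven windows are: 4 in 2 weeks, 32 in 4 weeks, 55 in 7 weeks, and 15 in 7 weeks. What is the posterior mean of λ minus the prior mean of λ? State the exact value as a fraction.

362/171

Total count: 4 + 32 + 55 + 15 = 106.
Total exposure: 2 + 4 + 7 + 7 = 20 weeks.
By Gamma–Poisson conjugacy, the posterior is Gamma(α + Σx, β + Σt) = Gamma(23 + 106, 18 + 20) = Gamma(129, 38).
Posterior mean = 129/38 = 129/38; prior mean = 23/18 = 23/18. Difference = 129/38 − 23/18 = 362/171.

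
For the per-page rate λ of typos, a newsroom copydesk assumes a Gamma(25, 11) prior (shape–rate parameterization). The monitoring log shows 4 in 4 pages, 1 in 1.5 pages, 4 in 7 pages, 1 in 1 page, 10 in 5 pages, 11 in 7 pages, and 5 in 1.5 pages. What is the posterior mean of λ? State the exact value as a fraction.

61/38

Total count: 4 + 1 + 4 + 1 + 10 + 11 + 5 = 36.
Total exposure: 4 + 1.5 + 7 + 1 + 5 + 7 + 1.5 = 27 pages.
By Gamma–Poisson conjugacy, the posterior is Gamma(α + Σx, β + Σt) = Gamma(25 + 36, 11 + 27) = Gamma(61, 38).
Posterior mean = α'/β' = 61/38.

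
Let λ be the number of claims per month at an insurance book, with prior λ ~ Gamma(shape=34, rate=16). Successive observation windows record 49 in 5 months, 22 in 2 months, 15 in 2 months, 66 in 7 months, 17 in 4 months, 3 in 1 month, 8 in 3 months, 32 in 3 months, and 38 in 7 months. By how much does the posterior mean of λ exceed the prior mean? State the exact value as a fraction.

Total count: 49 + 22 + 15 + 66 + 17 + 3 + 8 + 32 + 38 = 250.
Total exposure: 5 + 2 + 2 + 7 + 4 + 1 + 3 + 3 + 7 = 34 months.
The Gamma prior is conjugate for the Poisson rate, so λ | data ~ Gamma(34+250, 16+34) = Gamma(284, 50).
Posterior mean = 284/50 = 142/25; prior mean = 34/16 = 17/8. Difference = 142/25 − 17/8 = 711/200.

711/200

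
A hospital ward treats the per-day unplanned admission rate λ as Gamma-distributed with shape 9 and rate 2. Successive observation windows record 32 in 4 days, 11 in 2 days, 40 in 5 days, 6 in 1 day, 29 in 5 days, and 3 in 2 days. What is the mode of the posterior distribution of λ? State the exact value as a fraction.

Total count: 32 + 11 + 40 + 6 + 29 + 3 = 121.
Total exposure: 4 + 2 + 5 + 1 + 5 + 2 = 19 days.
Gamma(α, β) with Poisson data over total exposure Σt gives posterior Gamma(α+Σx, β+Σt) = Gamma(130, 21).
Posterior mode = (α'−1)/β' = 129/21 = 43/7.

43/7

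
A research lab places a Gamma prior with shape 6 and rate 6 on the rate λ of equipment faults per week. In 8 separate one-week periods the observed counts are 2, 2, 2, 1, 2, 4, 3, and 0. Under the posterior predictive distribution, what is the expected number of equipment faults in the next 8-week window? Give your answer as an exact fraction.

Total count: 2 + 2 + 2 + 1 + 2 + 4 + 3 + 0 = 16.
Total exposure: 8 weeks.
Conjugate update: add total count to the shape and total exposure to the rate, giving Gamma(22, 14).
Predictive mean over an 8-week window = T·E[λ|data] = 8·22/14 = 88/7.

88/7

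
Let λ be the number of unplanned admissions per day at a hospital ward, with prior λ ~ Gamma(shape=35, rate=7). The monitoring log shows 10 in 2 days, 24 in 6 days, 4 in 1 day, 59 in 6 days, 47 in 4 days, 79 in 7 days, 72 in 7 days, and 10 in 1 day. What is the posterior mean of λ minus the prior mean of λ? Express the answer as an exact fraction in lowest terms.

135/41

Total count: 10 + 24 + 4 + 59 + 47 + 79 + 72 + 10 = 305.
Total exposure: 2 + 6 + 1 + 6 + 4 + 7 + 7 + 1 = 34 days.
Conjugate update: add total count to the shape and total exposure to the rate, giving Gamma(340, 41).
Posterior mean = 340/41 = 340/41; prior mean = 35/7 = 5. Difference = 340/41 − 5 = 135/41.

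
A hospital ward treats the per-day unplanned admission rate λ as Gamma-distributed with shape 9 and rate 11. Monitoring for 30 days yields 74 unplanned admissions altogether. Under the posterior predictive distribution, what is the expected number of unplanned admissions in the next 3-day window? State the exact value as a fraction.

249/41

Total count 74 over total exposure 30 days.
By Gamma–Poisson conjugacy, the posterior is Gamma(α + Σx, β + Σt) = Gamma(9 + 74, 11 + 30) = Gamma(83, 41).
Predictive mean over a 3-day window = T·E[λ|data] = 3·83/41 = 249/41.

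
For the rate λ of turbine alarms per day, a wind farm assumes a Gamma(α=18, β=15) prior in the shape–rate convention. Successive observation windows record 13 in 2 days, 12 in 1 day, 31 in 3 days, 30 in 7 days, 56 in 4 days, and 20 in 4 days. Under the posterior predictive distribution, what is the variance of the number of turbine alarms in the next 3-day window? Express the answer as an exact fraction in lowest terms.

65/4

Total count: 13 + 12 + 31 + 30 + 56 + 20 = 162.
Total exposure: 2 + 1 + 3 + 7 + 4 + 4 = 21 days.
By Gamma–Poisson conjugacy, the posterior is Gamma(α + Σx, β + Σt) = Gamma(18 + 162, 15 + 21) = Gamma(180, 36).
The posterior predictive for a window of length T is Negative Binomial with variance T·α'·(β'+T)/β'² = 3·180·39/1296 = 65/4.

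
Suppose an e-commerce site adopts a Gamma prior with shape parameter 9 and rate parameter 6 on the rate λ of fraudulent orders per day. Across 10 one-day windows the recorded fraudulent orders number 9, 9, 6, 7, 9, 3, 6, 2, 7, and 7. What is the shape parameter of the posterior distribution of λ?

Total count: 9 + 9 + 6 + 7 + 9 + 3 + 6 + 2 + 7 + 7 = 65.
Total exposure: 10 days.
Conjugate update: add total count to the shape and total exposure to the rate, giving Gamma(74, 16).

74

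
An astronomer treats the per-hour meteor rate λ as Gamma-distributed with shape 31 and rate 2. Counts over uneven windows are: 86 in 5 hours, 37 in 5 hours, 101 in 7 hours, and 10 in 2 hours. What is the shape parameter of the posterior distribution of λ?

265

Total count: 86 + 37 + 101 + 10 = 234.
Total exposure: 5 + 5 + 7 + 2 = 19 hours.
By Gamma–Poisson conjugacy, the posterior is Gamma(α + Σx, β + Σt) = Gamma(31 + 234, 2 + 19) = Gamma(265, 21).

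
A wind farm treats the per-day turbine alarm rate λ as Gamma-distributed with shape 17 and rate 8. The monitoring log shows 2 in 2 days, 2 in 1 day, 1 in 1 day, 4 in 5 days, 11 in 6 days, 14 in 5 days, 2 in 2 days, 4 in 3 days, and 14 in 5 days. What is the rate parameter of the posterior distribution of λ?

38

Total count: 2 + 2 + 1 + 4 + 11 + 14 + 2 + 4 + 14 = 54.
Total exposure: 2 + 1 + 1 + 5 + 6 + 5 + 2 + 3 + 5 = 30 days.
Posterior: α' = 17 + 54 = 71, β' = 8 + 30 = 38.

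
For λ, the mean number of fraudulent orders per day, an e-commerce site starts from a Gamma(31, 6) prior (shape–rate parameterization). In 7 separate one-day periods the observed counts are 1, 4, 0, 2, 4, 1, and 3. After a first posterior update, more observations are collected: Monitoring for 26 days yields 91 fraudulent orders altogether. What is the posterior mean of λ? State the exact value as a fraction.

137/39

Total count: 1 + 4 + 0 + 2 + 4 + 1 + 3 = 15.
Total exposure: 7 days.
After the first batch: Gamma(31 + 15, 6 + 7) = Gamma(46, 13).
Total count 91 over total exposure 26 days.
After the second batch: Gamma(46 + 91, 13 + 26) = Gamma(137, 39).
Posterior mean = α'/β' = 137/39.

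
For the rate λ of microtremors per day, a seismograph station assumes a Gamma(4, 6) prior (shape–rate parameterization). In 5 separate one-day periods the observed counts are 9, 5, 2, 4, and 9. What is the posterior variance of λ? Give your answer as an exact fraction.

3/11

Total count: 9 + 5 + 2 + 4 + 9 = 29.
Total exposure: 5 days.
The Gamma prior is conjugate for the Poisson rate, so λ | data ~ Gamma(4+29, 6+5) = Gamma(33, 11).
Posterior variance = α'/β'² = 33/121 = 3/11.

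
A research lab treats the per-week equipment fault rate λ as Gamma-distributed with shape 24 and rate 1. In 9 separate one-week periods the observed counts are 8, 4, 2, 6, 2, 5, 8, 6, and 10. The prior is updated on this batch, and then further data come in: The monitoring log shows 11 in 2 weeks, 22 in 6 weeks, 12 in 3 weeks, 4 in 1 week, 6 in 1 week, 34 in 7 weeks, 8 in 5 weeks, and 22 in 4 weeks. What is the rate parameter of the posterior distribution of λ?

39

Total count: 8 + 4 + 2 + 6 + 2 + 5 + 8 + 6 + 10 = 51.
Total exposure: 9 weeks.
After the first batch: Gamma(24 + 51, 1 + 9) = Gamma(75, 10).
Total count: 11 + 22 + 12 + 4 + 6 + 34 + 8 + 22 = 119.
Total exposure: 2 + 6 + 3 + 1 + 1 + 7 + 5 + 4 = 29 weeks.
After the second batch: Gamma(75 + 119, 10 + 29) = Gamma(194, 39).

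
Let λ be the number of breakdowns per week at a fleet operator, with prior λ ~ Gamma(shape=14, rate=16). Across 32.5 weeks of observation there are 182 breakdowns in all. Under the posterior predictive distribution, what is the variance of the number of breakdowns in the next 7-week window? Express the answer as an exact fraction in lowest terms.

304584/9409

Total count 182 over total exposure 32.5 weeks.
Conjugate update: add total count to the shape and total exposure to the rate, giving Gamma(196, 97/2).
The posterior predictive for a window of length T is Negative Binomial with variance T·α'·(β'+T)/β'² = 7·196·(111/2)/(9409/4) = 304584/9409.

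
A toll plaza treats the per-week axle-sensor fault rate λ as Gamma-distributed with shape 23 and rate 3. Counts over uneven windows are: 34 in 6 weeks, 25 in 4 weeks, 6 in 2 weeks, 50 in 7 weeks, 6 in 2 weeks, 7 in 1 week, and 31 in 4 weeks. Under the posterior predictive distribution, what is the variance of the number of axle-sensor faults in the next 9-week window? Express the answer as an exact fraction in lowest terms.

62244/841

Total count: 34 + 25 + 6 + 50 + 6 + 7 + 31 = 159.
Total exposure: 6 + 4 + 2 + 7 + 2 + 1 + 4 = 26 weeks.
The Gamma prior is conjugate for the Poisson rate, so λ | data ~ Gamma(23+159, 3+26) = Gamma(182, 29).
The posterior predictive for a window of length T is Negative Binomial with variance T·α'·(β'+T)/β'² = 9·182·38/841 = 62244/841.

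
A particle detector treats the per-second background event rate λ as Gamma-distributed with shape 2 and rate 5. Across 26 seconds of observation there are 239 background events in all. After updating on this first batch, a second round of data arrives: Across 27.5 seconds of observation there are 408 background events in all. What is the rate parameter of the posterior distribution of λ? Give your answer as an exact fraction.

Total count 239 over total exposure 26 seconds.
After the first batch: Gamma(2 + 239, 5 + 26) = Gamma(241, 31).
Total count 408 over total exposure 27.5 seconds.
After the second batch: Gamma(241 + 408, 31 + 27.5) = Gamma(649, 117/2).

117/2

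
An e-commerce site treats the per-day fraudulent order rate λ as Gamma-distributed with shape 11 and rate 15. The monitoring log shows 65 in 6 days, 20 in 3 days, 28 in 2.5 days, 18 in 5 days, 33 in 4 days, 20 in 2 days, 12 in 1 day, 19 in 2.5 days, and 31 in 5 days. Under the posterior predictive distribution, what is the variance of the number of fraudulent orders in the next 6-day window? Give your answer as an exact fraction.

Total count: 65 + 20 + 28 + 18 + 33 + 20 + 12 + 19 + 31 = 246.
Total exposure: 6 + 3 + 2.5 + 5 + 4 + 2 + 1 + 2.5 + 5 = 31 days.
Conjugate update: add total count to the shape and total exposure to the rate, giving Gamma(257, 46).
The posterior predictive for a window of length T is Negative Binomial with variance T·α'·(β'+T)/β'² = 6·257·52/2116 = 20046/529.

20046/529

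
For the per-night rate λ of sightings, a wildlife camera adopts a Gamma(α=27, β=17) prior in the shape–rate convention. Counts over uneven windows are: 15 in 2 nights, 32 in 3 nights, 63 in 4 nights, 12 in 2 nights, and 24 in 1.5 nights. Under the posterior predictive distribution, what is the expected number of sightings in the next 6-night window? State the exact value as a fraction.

2076/59

Total count: 15 + 32 + 63 + 12 + 24 = 146.
Total exposure: 2 + 3 + 4 + 2 + 1.5 = 12.5 nights.
The Gamma prior is conjugate for the Poisson rate, so λ | data ~ Gamma(27+146, 17+12.5) = Gamma(173, 59/2).
Predictive mean over a 6-night window = T·E[λ|data] = 6·173/(59/2) = 2076/59.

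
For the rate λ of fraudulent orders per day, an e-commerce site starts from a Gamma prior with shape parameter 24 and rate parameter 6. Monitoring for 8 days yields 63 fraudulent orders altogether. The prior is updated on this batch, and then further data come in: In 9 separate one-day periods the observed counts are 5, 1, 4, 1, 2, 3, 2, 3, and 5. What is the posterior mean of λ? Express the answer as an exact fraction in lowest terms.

Total count 63 over total exposure 8 days.
After the first batch: Gamma(24 + 63, 6 + 8) = Gamma(87, 14).
Total count: 5 + 1 + 4 + 1 + 2 + 3 + 2 + 3 + 5 = 26.
Total exposure: 9 days.
After the second batch: Gamma(87 + 26, 14 + 9) = Gamma(113, 23).
Posterior mean = α'/β' = 113/23.

113/23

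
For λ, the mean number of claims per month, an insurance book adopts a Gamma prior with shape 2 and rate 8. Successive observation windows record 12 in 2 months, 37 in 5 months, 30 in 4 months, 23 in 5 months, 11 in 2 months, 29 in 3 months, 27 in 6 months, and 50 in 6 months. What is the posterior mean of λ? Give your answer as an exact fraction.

Total count: 12 + 37 + 30 + 23 + 11 + 29 + 27 + 50 = 219.
Total exposure: 2 + 5 + 4 + 5 + 2 + 3 + 6 + 6 = 33 months.
By Gamma–Poisson conjugacy, the posterior is Gamma(α + Σx, β + Σt) = Gamma(2 + 219, 8 + 33) = Gamma(221, 41).
Posterior mean = α'/β' = 221/41.

221/41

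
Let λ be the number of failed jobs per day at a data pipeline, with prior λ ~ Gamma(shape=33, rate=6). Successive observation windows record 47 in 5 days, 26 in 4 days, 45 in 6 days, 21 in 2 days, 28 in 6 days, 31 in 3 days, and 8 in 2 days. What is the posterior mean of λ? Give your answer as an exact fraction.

Total count: 47 + 26 + 45 + 21 + 28 + 31 + 8 = 206.
Total exposure: 5 + 4 + 6 + 2 + 6 + 3 + 2 = 28 days.
Posterior: α' = 33 + 206 = 239, β' = 6 + 28 = 34.
Posterior mean = α'/β' = 239/34.

239/34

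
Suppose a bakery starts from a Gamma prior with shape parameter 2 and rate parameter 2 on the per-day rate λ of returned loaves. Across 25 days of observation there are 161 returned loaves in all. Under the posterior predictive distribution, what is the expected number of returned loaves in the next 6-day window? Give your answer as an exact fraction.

Total count 161 over total exposure 25 days.
Conjugate update: add total count to the shape and total exposure to the rate, giving Gamma(163, 27).
Predictive mean over a 6-day window = T·E[λ|data] = 6·163/27 = 326/9.

326/9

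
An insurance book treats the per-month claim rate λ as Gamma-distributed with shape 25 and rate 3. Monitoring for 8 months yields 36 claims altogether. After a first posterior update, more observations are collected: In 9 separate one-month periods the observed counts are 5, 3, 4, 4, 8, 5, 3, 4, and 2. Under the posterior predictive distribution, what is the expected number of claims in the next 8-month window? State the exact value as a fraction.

Total count 36 over total exposure 8 months.
After the first batch: Gamma(25 + 36, 3 + 8) = Gamma(61, 11).
Total count: 5 + 3 + 4 + 4 + 8 + 5 + 3 + 4 + 2 = 38.
Total exposure: 9 months.
After the second batch: Gamma(61 + 38, 11 + 9) = Gamma(99, 20).
Predictive mean over an 8-month window = T·E[λ|data] = 8·99/20 = 198/5.

198/5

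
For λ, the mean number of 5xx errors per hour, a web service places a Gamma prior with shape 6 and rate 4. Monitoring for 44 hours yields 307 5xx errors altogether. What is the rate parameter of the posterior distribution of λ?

48

Total count 307 over total exposure 44 hours.
Conjugate update: add total count to the shape and total exposure to the rate, giving Gamma(313, 48).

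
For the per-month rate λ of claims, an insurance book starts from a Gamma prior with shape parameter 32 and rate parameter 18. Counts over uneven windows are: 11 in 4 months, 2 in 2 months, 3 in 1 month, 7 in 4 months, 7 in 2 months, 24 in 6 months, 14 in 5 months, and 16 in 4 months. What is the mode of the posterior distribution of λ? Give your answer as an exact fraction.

Total count: 11 + 2 + 3 + 7 + 7 + 24 + 14 + 16 = 84.
Total exposure: 4 + 2 + 1 + 4 + 2 + 6 + 5 + 4 = 28 months.
By Gamma–Poisson conjugacy, the posterior is Gamma(α + Σx, β + Σt) = Gamma(32 + 84, 18 + 28) = Gamma(116, 46).
Posterior mode = (α'−1)/β' = 115/46 = 5/2.

5/2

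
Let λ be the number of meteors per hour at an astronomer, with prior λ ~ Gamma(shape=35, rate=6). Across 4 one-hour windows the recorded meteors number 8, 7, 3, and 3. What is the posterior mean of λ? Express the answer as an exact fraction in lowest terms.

28/5

Total count: 8 + 7 + 3 + 3 = 21.
Total exposure: 4 hours.
By Gamma–Poisson conjugacy, the posterior is Gamma(α + Σx, β + Σt) = Gamma(35 + 21, 6 + 4) = Gamma(56, 10).
Posterior mean = α'/β' = 56/10 = 28/5.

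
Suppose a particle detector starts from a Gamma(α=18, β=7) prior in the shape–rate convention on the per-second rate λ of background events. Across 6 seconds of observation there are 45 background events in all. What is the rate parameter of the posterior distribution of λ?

Total count 45 over total exposure 6 seconds.
Gamma(α, β) with Poisson data over total exposure Σt gives posterior Gamma(α+Σx, β+Σt) = Gamma(63, 13).

13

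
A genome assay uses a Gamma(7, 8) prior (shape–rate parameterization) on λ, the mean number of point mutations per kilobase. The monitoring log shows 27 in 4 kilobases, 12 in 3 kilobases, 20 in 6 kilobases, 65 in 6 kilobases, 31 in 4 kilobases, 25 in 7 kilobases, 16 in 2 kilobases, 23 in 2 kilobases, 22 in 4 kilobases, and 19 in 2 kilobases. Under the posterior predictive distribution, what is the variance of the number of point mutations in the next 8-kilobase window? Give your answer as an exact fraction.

623/12

Total count: 27 + 12 + 20 + 65 + 31 + 25 + 16 + 23 + 22 + 19 = 260.
Total exposure: 4 + 3 + 6 + 6 + 4 + 7 + 2 + 2 + 4 + 2 = 40 kilobases.
Gamma(α, β) with Poisson data over total exposure Σt gives posterior Gamma(α+Σx, β+Σt) = Gamma(267, 48).
The posterior predictive for a window of length T is Negative Binomial with variance T·α'·(β'+T)/β'² = 8·267·56/2304 = 623/12.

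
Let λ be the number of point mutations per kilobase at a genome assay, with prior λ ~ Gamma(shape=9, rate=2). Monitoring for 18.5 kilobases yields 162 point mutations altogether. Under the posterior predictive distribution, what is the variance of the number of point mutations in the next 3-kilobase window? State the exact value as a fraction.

48222/1681

Total count 162 over total exposure 18.5 kilobases.
Gamma(α, β) with Poisson data over total exposure Σt gives posterior Gamma(α+Σx, β+Σt) = Gamma(171, 41/2).
The posterior predictive for a window of length T is Negative Binomial with variance T·α'·(β'+T)/β'² = 3·171·(47/2)/(1681/4) = 48222/1681.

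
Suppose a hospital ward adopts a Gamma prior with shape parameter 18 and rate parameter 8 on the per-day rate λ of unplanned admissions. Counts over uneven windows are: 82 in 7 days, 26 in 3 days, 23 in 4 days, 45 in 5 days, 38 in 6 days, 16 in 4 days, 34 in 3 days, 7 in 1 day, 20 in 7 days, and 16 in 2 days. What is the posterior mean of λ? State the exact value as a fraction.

Total count: 82 + 26 + 23 + 45 + 38 + 16 + 34 + 7 + 20 + 16 = 307.
Total exposure: 7 + 3 + 4 + 5 + 6 + 4 + 3 + 1 + 7 + 2 = 42 days.
Gamma(α, β) with Poisson data over total exposure Σt gives posterior Gamma(α+Σx, β+Σt) = Gamma(325, 50).
Posterior mean = α'/β' = 325/50 = 13/2.

13/2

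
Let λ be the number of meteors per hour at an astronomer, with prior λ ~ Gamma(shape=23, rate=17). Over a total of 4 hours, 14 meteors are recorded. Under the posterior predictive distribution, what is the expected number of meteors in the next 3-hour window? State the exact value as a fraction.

Total count 14 over total exposure 4 hours.
Gamma(α, β) with Poisson data over total exposure Σt gives posterior Gamma(α+Σx, β+Σt) = Gamma(37, 21).
Predictive mean over a 3-hour window = T·E[λ|data] = 3·37/21 = 37/7.

37/7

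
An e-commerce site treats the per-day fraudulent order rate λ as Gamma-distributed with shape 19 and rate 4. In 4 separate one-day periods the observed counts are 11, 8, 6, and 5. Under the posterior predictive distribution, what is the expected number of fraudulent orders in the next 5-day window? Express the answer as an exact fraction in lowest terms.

Total count: 11 + 8 + 6 + 5 = 30.
Total exposure: 4 days.
By Gamma–Poisson conjugacy, the posterior is Gamma(α + Σx, β + Σt) = Gamma(19 + 30, 4 + 4) = Gamma(49, 8).
Predictive mean over a 5-day window = T·E[λ|data] = 5·49/8 = 245/8.

245/8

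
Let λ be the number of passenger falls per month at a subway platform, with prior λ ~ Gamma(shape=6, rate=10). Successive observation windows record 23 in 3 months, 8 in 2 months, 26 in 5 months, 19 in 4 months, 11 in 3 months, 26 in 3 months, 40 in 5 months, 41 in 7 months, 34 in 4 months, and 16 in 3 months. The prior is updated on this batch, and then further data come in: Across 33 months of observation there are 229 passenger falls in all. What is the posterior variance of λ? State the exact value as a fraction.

Total count: 23 + 8 + 26 + 19 + 11 + 26 + 40 + 41 + 34 + 16 = 244.
Total exposure: 3 + 2 + 5 + 4 + 3 + 3 + 5 + 7 + 4 + 3 = 39 months.
After the first batch: Gamma(6 + 244, 10 + 39) = Gamma(250, 49).
Total count 229 over total exposure 33 months.
After the second batch: Gamma(250 + 229, 49 + 33) = Gamma(479, 82).
Posterior variance = α'/β'² = 479/6724.

479/6724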